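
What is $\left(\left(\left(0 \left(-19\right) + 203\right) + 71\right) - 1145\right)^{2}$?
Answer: $758641$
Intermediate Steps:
$\left(\left(\left(0 \left(-19\right) + 203\right) + 71\right) - 1145\right)^{2} = \left(\left(\left(0 + 203\right) + 71\right) - 1145\right)^{2} = \left(\left(203 + 71\right) - 1145\right)^{2} = \left(274 - 1145\right)^{2} = \left(-871\right)^{2} = 758641$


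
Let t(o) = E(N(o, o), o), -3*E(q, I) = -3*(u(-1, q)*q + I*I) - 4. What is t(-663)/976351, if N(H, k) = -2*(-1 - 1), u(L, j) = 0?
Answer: 1318711/2929053 ≈ 0.45022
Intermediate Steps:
N(H, k) = 4 (N(H, k) = -2*(-2) = 4)
E(q, I) = 4/3 + I² (E(q, I) = -(-3*(0*q + I*I) - 4)/3 = -(-3*(0 + I²) - 4)/3 = -(-3*I² - 4)/3 = -(-4 - 3*I²)/3 = 4/3 + I²)
t(o) = 4/3 + o²
t(-663)/976351 = (4/3 + (-663)²)/976351 = (4/3 + 439569)*(1/976351) = (1318711/3)*(1/976351) = 1318711/2929053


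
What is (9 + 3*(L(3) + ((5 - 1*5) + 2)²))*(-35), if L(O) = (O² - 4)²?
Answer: -3360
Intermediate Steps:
L(O) = (-4 + O²)²
(9 + 3*(L(3) + ((5 - 1*5) + 2)²))*(-35) = (9 + 3*((-4 + 3²)² + ((5 - 1*5) + 2)²))*(-35) = (9 + 3*((-4 + 9)² + ((5 - 5) + 2)²))*(-35) = (9 + 3*(5² + (0 + 2)²))*(-35) = (9 + 3*(25 + 2²))*(-35) = (9 + 3*(25 + 4))*(-35) = (9 + 3*29)*(-35) = (9 + 87)*(-35) = 96*(-35) = -3360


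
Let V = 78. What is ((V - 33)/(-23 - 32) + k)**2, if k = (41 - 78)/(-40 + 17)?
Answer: 40000/64009 ≈ 0.62491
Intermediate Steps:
k = 37/23 (k = -37/(-23) = -37*(-1/23) = 37/23 ≈ 1.6087)
((V - 33)/(-23 - 32) + k)**2 = ((78 - 33)/(-23 - 32) + 37/23)**2 = (45/(-55) + 37/23)**2 = (45*(-1/55) + 37/23)**2 = (-9/11 + 37/23)**2 = (200/253)**2 = 40000/64009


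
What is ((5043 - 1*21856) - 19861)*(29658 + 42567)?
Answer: -2648779650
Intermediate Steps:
((5043 - 1*21856) - 19861)*(29658 + 42567) = ((5043 - 21856) - 19861)*72225 = (-16813 - 19861)*72225 = -36674*72225 = -2648779650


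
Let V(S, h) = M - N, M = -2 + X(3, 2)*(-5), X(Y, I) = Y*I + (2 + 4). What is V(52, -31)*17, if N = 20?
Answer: -1394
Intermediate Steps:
X(Y, I) = 6 + I*Y (X(Y, I) = I*Y + 6 = 6 + I*Y)
M = -62 (M = -2 + (6 + 2*3)*(-5) = -2 + (6 + 6)*(-5) = -2 + 12*(-5) = -2 - 60 = -62)
V(S, h) = -82 (V(S, h) = -62 - 1*20 = -62 - 20 = -82)
V(52, -31)*17 = -82*17 = -1394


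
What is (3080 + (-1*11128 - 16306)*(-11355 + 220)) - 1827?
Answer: 305478843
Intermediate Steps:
(3080 + (-1*11128 - 16306)*(-11355 + 220)) - 1827 = (3080 + (-11128 - 16306)*(-11135)) - 1827 = (3080 - 27434*(-11135)) - 1827 = (3080 + 305477590) - 1827 = 305480670 - 1827 = 305478843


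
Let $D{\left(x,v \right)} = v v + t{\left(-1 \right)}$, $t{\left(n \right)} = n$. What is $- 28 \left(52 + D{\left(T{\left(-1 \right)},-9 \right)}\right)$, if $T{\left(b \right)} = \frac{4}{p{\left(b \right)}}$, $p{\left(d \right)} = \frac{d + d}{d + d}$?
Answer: $-3696$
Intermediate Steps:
$p{\left(d \right)} = 1$ ($p{\left(d \right)} = \frac{2 d}{2 d} = 2 d \frac{1}{2 d} = 1$)
$T{\left(b \right)} = 4$ ($T{\left(b \right)} = \frac{4}{1} = 4 \cdot 1 = 4$)
$D{\left(x,v \right)} = -1 + v^{2}$ ($D{\left(x,v \right)} = v v - 1 = v^{2} - 1 = -1 + v^{2}$)
$- 28 \left(52 + D{\left(T{\left(-1 \right)},-9 \right)}\right) = - 28 \left(52 - \left(1 - \left(-9\right)^{2}\right)\right) = - 28 \left(52 + \left(-1 + 81\right)\right) = - 28 \left(52 + 80\right) = \left(-28\right) 132 = -3696$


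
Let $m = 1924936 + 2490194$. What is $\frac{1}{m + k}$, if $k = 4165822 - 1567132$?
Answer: $\frac{1}{7013820} \approx 1.4258 \cdot 10^{-7}$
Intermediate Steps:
$k = 2598690$ ($k = 4165822 - 1567132 = 2598690$)
$m = 4415130$
$\frac{1}{m + k} = \frac{1}{4415130 + 2598690} = \frac{1}{7013820}$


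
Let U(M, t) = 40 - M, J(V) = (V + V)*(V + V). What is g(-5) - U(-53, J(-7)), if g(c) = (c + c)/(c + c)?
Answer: -92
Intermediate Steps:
J(V) = 4*V**2 (J(V) = (2*V)*(2*V) = 4*V**2)
g(c) = 1 (g(c) = (2*c)/((2*c)) = (2*c)*(1/(2*c)) = 1)
g(-5) - U(-53, J(-7)) = 1 - (40 - 1*(-53)) = 1 - (40 + 53) = 1 - 1*93 = 1 - 93 = -92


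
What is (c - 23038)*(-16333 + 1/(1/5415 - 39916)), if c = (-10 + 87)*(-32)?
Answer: 90029673895022404/216145139 ≈ 4.1652e+8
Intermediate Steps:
c = -2464 (c = 77*(-32) = -2464)
(c - 23038)*(-16333 + 1/(1/5415 - 39916)) = (-2464 - 23038)*(-16333 + 1/(1/5415 - 39916)) = -25502*(-16333 + 1/(1/5415 - 39916)) = -25502*(-16333 + 1/(-216145139/5415)) = -25502*(-16333 - 5415/216145139) = -25502*(-3530298560702/216145139) = 90029673895022404/216145139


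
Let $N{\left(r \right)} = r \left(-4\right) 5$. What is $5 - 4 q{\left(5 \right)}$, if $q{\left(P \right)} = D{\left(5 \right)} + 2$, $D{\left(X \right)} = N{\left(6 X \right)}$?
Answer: $2397$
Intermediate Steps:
$N{\left(r \right)} = - 20 r$ ($N{\left(r \right)} = - 4 r 5 = - 20 r$)
$D{\left(X \right)} = - 120 X$ ($D{\left(X \right)} = - 20 \cdot 6 X = - 120 X$)
$q{\left(P \right)} = -598$ ($q{\left(P \right)} = \left(-120\right) 5 + 2 = -600 + 2 = -598$)
$5 - 4 q{\left(5 \right)} = 5 - -2392 = 5 + 2392 = 2397$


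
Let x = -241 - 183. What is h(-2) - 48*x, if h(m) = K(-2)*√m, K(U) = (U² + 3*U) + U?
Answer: 20352 - 4*I*√2 ≈ 20352.0 - 5.6569*I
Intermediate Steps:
K(U) = U² + 4*U
h(m) = -4*√m (h(m) = (-2*(4 - 2))*√m = (-2*2)*√m = -4*√m)
x = -424
h(-2) - 48*x = -4*I*√2 - 48*(-424) = -4*I*√2 + 20352 = 20352 - 4*I*√2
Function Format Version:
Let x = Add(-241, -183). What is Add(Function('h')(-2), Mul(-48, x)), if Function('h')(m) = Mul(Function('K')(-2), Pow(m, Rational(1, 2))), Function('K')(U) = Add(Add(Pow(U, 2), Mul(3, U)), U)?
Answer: Add(20352, Mul(-4, I, Pow(2, Rational(1, 2)))) ≈ Add(20352., Mul(-5.6569, I))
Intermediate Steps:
Function('K')(U) = Add(Pow(U, 2), Mul(4, U))
Function('h')(m) = Mul(-4, Pow(m, Rational(1, 2))) (Function('h')(m) = Mul(Mul(-2, Add(4, -2)), Pow(m, Rational(1, 2))) = Mul(Mul(-2, 2), Pow(m, Rational(1, 2))) = Mul(-4, Pow(m, Rational(1, 2))))
x = -424
Add(Function('h')(-2), Mul(-48, x)) = Add(Mul(-4, Pow(-2, Rational(1, 2))), Mul(-48, -424)) = Add(Mul(-4, Mul(I, Pow(2, Rational(1, 2)))), 20352) = Add(Mul(-4, I, Pow(2, Rational(1, 2))), 20352) = Add(20352, Mul(-4, I, Pow(2, Rational(1, 2))))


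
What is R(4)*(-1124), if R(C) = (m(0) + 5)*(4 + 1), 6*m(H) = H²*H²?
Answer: -28100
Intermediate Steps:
m(H) = H⁴/6 (m(H) = (H²*H²)/6 = H⁴/6)
R(C) = 25 (R(C) = ((⅙)*0⁴ + 5)*(4 + 1) = ((⅙)*0 + 5)*5 = (0 + 5)*5 = 5*5 = 25)
R(4)*(-1124) = 25*(-1124) = -28100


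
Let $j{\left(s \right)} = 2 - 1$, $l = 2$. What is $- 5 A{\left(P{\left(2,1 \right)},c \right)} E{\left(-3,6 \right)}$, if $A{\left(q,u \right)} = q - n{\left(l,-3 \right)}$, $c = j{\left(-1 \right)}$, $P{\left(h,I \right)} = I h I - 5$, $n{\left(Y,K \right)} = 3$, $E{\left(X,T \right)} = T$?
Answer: $180$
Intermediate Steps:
$P{\left(h,I \right)} = -5 + h I^{2}$ ($P{\left(h,I \right)} = h I^{2} - 5 = -5 + h I^{2}$)
$j{\left(s \right)} = 1$ ($j{\left(s \right)} = 2 - 1 = 1$)
$c = 1$
$A{\left(q,u \right)} = -3 + q$ ($A{\left(q,u \right)} = q - 3 = -3 + q$)
$- 5 A{\left(P{\left(2,1 \right)},c \right)} E{\left(-3,6 \right)} = - 5 \left(-3 - \left(5 - 2 \cdot 1^{2}\right)\right) 6 = - 5 \left(-3 + \left(-5 + 2 \cdot 1\right)\right) 6 = - 5 \left(-3 + \left(-5 + 2\right)\right) 6 = - 5 \left(-3 - 3\right) 6 = \left(-5\right) \left(-6\right) 6 = 30 \cdot 6 = 180$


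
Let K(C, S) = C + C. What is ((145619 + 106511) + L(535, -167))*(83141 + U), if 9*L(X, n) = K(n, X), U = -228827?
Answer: -110179213832/3 ≈ -3.6726e+10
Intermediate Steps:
K(C, S) = 2*C
L(X, n) = 2*n/9 (L(X, n) = (2*n)/9 = 2*n/9)
((145619 + 106511) + L(535, -167))*(83141 + U) = ((145619 + 106511) + (2/9)*(-167))*(83141 - 228827) = (252130 - 334/9)*(-145686) = (2268836/9)*(-145686) = -110179213832/3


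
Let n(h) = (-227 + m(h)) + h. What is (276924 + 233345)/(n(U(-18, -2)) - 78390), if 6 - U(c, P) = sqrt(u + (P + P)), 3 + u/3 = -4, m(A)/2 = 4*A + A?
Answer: -3643830929/560932966 + 2551345*I/560932966 ≈ -6.496 + 0.0045484*I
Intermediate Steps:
m(A) = 10*A (m(A) = 2*(4*A + A) = 2*(5*A) = 10*A)
u = -21 (u = -9 + 3*(-4) = -9 - 12 = -21)
U(c, P) = 6 - sqrt(-21 + 2*P) (U(c, P) = 6 - sqrt(-21 + (P + P)) = 6 - sqrt(-21 + 2*P))
n(h) = -227 + 11*h (n(h) = (-227 + 10*h) + h = -227 + 11*h)
(276924 + 233345)/(n(U(-18, -2)) - 78390) = (276924 + 233345)/((-227 + 11*(6 - sqrt(-21 + 2*(-2)))) - 78390) = 510269/((-227 + 11*(6 - sqrt(-21 - 4))) - 78390) = 510269/((-227 + 11*(6 - sqrt(-25))) - 78390) = 510269/((-227 + 11*(6 - 5*I)) - 78390) = 510269/((-227 + (66 - 55*I)) - 78390) = 510269/((-161 - 55*I) - 78390) = 510269/(-78551 - 55*I) = 510269*((-78551 + 55*I)/6170262626) = 510269*(-78551 + 55*I)/6170262626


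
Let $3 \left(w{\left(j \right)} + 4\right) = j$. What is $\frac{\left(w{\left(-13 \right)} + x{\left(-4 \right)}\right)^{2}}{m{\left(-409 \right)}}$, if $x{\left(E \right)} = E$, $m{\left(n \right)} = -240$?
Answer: $- \frac{1369}{2160} \approx -0.6338$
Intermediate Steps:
$w{\left(j \right)} = -4 + \frac{j}{3}$
$\frac{\left(w{\left(-13 \right)} + x{\left(-4 \right)}\right)^{2}}{m{\left(-409 \right)}} = \frac{\left(\left(-4 + \frac{1}{3} \left(-13\right)\right) - 4\right)^{2}}{-240} = \left(\left(-4 - \frac{13}{3}\right) - 4\right)^{2} \left(- \frac{1}{240}\right) = \left(- \frac{25}{3} - 4\right)^{2} \left(- \frac{1}{240}\right) = \left(- \frac{37}{3}\right)^{2} \left(- \frac{1}{240}\right) = \frac{1369}{9} \left(- \frac{1}{240}\right) = - \frac{1369}{2160}$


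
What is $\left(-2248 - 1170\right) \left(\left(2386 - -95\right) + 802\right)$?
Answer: $-11221294$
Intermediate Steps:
$\left(-2248 - 1170\right) \left(\left(2386 - -95\right) + 802\right) = - 3418 \left(\left(2386 + 95\right) + 802\right) = - 3418 \left(2481 + 802\right) = \left(-3418\right) 3283 = -11221294$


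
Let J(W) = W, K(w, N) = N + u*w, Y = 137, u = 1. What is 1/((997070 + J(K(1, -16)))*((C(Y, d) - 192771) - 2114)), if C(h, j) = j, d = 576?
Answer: -1/193736759995 ≈ -5.1616e-12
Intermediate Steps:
K(w, N) = N + w (K(w, N) = N + 1*w = N + w)
1/((997070 + J(K(1, -16)))*((C(Y, d) - 192771) - 2114)) = 1/((997070 + (-16 + 1))*((576 - 192771) - 2114)) = 1/((997070 - 15)*(-192195 - 2114)) = 1/(997055*(-194309)) = (1/997055)*(-1/194309) = -1/193736759995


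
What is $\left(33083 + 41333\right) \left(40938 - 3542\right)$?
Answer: $2782860736$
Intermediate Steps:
$\left(33083 + 41333\right) \left(40938 - 3542\right) = 74416 \cdot 37396 = 2782860736$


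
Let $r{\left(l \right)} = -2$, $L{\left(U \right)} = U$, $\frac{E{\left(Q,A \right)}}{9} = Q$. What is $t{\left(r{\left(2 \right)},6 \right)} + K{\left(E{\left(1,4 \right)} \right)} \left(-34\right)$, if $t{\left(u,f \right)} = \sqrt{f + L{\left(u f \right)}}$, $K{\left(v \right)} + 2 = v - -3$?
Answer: $-340 + i \sqrt{6} \approx -340.0 + 2.4495 i$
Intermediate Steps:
$E{\left(Q,A \right)} = 9 Q$
$K{\left(v \right)} = 1 + v$ ($K{\left(v \right)} = -2 + \left(v - -3\right) = -2 + \left(v + 3\right) = -2 + \left(3 + v\right) = 1 + v$)
$t{\left(u,f \right)} = \sqrt{f + f u}$ ($t{\left(u,f \right)} = \sqrt{f + u f} = \sqrt{f + f u}$)
$t{\left(r{\left(2 \right)},6 \right)} + K{\left(E{\left(1,4 \right)} \right)} \left(-34\right) = \sqrt{6 \left(1 - 2\right)} + \left(1 + 9 \cdot 1\right) \left(-34\right) = \sqrt{6 \left(-1\right)} + \left(1 + 9\right) \left(-34\right) = \sqrt{-6} + 10 \left(-34\right) = i \sqrt{6} - 340 = -340 + i \sqrt{6}$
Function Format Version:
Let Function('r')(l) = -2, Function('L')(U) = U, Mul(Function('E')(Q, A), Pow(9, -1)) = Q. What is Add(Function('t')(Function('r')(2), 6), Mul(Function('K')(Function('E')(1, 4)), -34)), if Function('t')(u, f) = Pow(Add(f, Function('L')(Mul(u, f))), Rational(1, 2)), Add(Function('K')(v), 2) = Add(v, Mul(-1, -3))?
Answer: Add(-340, Mul(I, Pow(6, Rational(1, 2)))) ≈ Add(-340.00, Mul(2.4495, I))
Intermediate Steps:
Function('E')(Q, A) = Mul(9, Q)
Function('K')(v) = Add(1, v) (Function('K')(v) = Add(-2, Add(v, Mul(-1, -3))) = Add(-2, Add(v, 3)) = Add(-2, Add(3, v)) = Add(1, v))
Function('t')(u, f) = Pow(Add(f, Mul(f, u)), Rational(1, 2)) (Function('t')(u, f) = Pow(Add(f, Mul(u, f)), Rational(1, 2)) = Pow(Add(f, Mul(f, u)), Rational(1, 2)))
Add(Function('t')(Function('r')(2), 6), Mul(Function('K')(Function('E')(1, 4)), -34)) = Add(Pow(Mul(6, Add(1, -2)), Rational(1, 2)), Mul(Add(1, Mul(9, 1)), -34)) = Add(Pow(Mul(6, -1), Rational(1, 2)), Mul(Add(1, 9), -34)) = Add(Pow(-6, Rational(1, 2)), Mul(10, -34)) = Add(Mul(I, Pow(6, Rational(1, 2))), -340) = Add(-340, Mul(I, Pow(6, Rational(1, 2))))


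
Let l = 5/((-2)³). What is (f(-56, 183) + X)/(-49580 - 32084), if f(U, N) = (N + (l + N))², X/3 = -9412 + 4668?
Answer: -7633081/5226496 ≈ -1.4605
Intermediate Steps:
X = -14232 (X = 3*(-9412 + 4668) = 3*(-4744) = -14232)
l = -5/8 (l = 5/(-8) = 5*(-⅛) = -5/8 ≈ -0.62500)
f(U, N) = (-5/8 + 2*N)² (f(U, N) = (N + (-5/8 + N))² = (-5/8 + 2*N)²)
(f(-56, 183) + X)/(-49580 - 32084) = ((-5 + 16*183)²/64 - 14232)/(-49580 - 32084) = ((-5 + 2928)²/64 - 14232)/(-81664) = ((1/64)*2923² - 14232)*(-1/81664) = ((1/64)*8543929 - 14232)*(-1/81664) = (8543929/64 - 14232)*(-1/81664) = (7633081/64)*(-1/81664) = -7633081/5226496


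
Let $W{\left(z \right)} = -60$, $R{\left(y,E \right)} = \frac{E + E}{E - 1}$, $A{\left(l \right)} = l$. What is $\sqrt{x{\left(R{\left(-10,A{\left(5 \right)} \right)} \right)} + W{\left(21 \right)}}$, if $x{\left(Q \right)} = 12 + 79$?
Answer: $\sqrt{31} \approx 5.5678$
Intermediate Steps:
$R{\left(y,E \right)} = \frac{2 E}{-1 + E}$
$x{\left(Q \right)} = 91$
$\sqrt{x{\left(R{\left(-10,A{\left(5 \right)} \right)} \right)} + W{\left(21 \right)}} = \sqrt{91 - 60} = \sqrt{31}$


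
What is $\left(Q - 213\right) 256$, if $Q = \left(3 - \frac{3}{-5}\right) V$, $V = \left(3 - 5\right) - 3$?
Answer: $-59136$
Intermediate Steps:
$V = -5$ ($V = -2 - 3 = -5$)
$Q = -18$ ($Q = \left(3 - \frac{3}{-5}\right) \left(-5\right) = \left(3 - - \frac{3}{5}\right) \left(-5\right) = \left(3 + \frac{3}{5}\right) \left(-5\right) = \frac{18}{5} \left(-5\right) = -18$)
$\left(Q - 213\right) 256 = \left(-18 - 213\right) 256 = \left(-231\right) 256 = -59136$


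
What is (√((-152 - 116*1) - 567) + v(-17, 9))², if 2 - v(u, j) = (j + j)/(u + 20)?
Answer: (4 - I*√835)² ≈ -819.0 - 231.17*I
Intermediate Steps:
v(u, j) = 2 - 2*j/(20 + u) (v(u, j) = 2 - (j + j)/(u + 20) = 2 - 2*j/(20 + u))
(√((-152 - 116*1) - 567) + v(-17, 9))² = (√((-152 - 116*1) - 567) + 2*(20 - 17 - 1*9)/(20 - 17))² = (√((-152 - 116) - 567) + 2*(20 - 17 - 9)/3)² = (√(-268 - 567) + 2*(⅓)*(-6))² = (√(-835) - 4)² = (I*√835 - 4)² = (-4 + I*√835)²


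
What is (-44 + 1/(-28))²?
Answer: 1520289/784 ≈ 1939.1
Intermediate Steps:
(-44 + 1/(-28))² = (-44 - 1/28)² = (-1233/28)² = 1520289/784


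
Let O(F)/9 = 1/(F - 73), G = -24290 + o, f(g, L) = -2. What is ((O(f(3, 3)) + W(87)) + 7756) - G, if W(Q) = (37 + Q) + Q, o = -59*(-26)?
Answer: 768072/25 ≈ 30723.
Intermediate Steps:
o = 1534
G = -22756 (G = -24290 + 1534 = -22756)
O(F) = 9/(-73 + F) (O(F) = 9/(F - 73) = 9/(-73 + F))
W(Q) = 37 + 2*Q
((O(f(3, 3)) + W(87)) + 7756) - G = ((9/(-73 - 2) + (37 + 2*87)) + 7756) - 1*(-22756) = ((9/(-75) + (37 + 174)) + 7756) + 22756 = ((9*(-1/75) + 211) + 7756) + 22756 = ((-3/25 + 211) + 7756) + 22756 = (5272/25 + 7756) + 22756 = 199172/25 + 22756 = 768072/25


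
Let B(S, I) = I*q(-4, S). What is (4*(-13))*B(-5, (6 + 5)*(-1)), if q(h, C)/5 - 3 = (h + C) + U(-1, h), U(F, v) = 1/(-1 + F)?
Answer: -18590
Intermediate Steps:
q(h, C) = 25/2 + 5*C + 5*h (q(h, C) = 15 + 5*((h + C) + 1/(-1 - 1)) = 15 + 5*((C + h) + 1/(-2)) = 15 + 5*((C + h) - 1/2) = 15 + 5*(-1/2 + C + h) = 15 + (-5/2 + 5*C + 5*h) = 25/2 + 5*C + 5*h)
B(S, I) = I*(-15/2 + 5*S) (B(S, I) = I*(25/2 + 5*S + 5*(-4)) = I*(25/2 + 5*S - 20) = I*(-15/2 + 5*S))
(4*(-13))*B(-5, (6 + 5)*(-1)) = (4*(-13))*(5*((6 + 5)*(-1))*(-3 + 2*(-5))/2) = -130*11*(-1)*(-3 - 10) = -130*(-11)*(-13) = -52*715/2 = -18590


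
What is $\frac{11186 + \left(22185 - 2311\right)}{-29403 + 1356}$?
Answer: $- \frac{31060}{28047} \approx -1.1074$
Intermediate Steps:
$\frac{11186 + \left(22185 - 2311\right)}{-29403 + 1356} = \frac{11186 + 19874}{-28047} = 31060 \left(- \frac{1}{28047}\right) = - \frac{31060}{28047}$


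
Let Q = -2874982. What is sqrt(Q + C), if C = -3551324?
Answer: 3*I*sqrt(714034) ≈ 2535.0*I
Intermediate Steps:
sqrt(Q + C) = sqrt(-2874982 - 3551324) = sqrt(-6426306) = 3*I*sqrt(714034)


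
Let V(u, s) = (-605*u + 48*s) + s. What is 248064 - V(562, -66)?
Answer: 591308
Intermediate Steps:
V(u, s) = -605*u + 49*s
248064 - V(562, -66) = 248064 - (-605*562 + 49*(-66)) = 248064 - (-340010 - 3234) = 248064 - 1*(-343244) = 248064 + 343244 = 591308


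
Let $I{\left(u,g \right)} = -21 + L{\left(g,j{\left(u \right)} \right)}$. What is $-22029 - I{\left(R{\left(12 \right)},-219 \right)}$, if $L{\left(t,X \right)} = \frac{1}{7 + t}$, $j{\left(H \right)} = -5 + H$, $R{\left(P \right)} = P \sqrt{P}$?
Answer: $- \frac{4665695}{212} \approx -22008.0$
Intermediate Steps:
$R{\left(P \right)} = P^{\frac{3}{2}}$
$I{\left(u,g \right)} = -21 + \frac{1}{7 + g}$
$-22029 - I{\left(R{\left(12 \right)},-219 \right)} = -22029 - \frac{-146 - -4599}{7 - 219} = -22029 - \frac{-146 + 4599}{-212} = -22029 - \left(- \frac{1}{212}\right) 4453 = -22029 - - \frac{4453}{212} = -22029 + \frac{4453}{212} = - \frac{4665695}{212}$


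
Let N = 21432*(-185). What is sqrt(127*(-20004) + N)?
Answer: 2*I*sqrt(1626357) ≈ 2550.6*I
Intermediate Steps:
N = -3964920
sqrt(127*(-20004) + N) = sqrt(127*(-20004) - 3964920) = sqrt(-2540508 - 3964920) = sqrt(-6505428) = 2*I*sqrt(1626357)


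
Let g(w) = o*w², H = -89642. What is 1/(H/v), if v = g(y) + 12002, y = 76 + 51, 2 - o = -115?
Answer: -1899095/89642 ≈ -21.185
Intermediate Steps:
o = 117 (o = 2 - 1*(-115) = 2 + 115 = 117)
y = 127
g(w) = 117*w²
v = 1899095 (v = 117*127² + 12002 = 117*16129 + 12002 = 1887093 + 12002 = 1899095)
1/(H/v) = 1/(-89642/1899095) = -1899095/89642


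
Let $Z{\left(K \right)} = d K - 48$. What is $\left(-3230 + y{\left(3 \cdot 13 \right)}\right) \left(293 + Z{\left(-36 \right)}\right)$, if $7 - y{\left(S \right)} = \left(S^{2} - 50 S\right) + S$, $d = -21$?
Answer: $-2835833$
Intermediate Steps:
$y{\left(S \right)} = 7 - S^{2} + 49 S$ ($y{\left(S \right)} = 7 - \left(\left(S^{2} - 50 S\right) + S\right) = 7 - \left(S^{2} - 49 S\right) = 7 - S^{2} + 49 S$)
$Z{\left(K \right)} = -48 - 21 K$ ($Z{\left(K \right)} = - 21 K - 48 = -48 - 21 K$)
$\left(-3230 + y{\left(3 \cdot 13 \right)}\right) \left(293 + Z{\left(-36 \right)}\right) = \left(-3230 + \left(7 - \left(3 \cdot 13\right)^{2} + 49 \cdot 3 \cdot 13\right)\right) \left(293 - -708\right) = \left(-3230 + \left(7 - 39^{2} + 49 \cdot 39\right)\right) \left(293 + \left(-48 + 756\right)\right) = \left(-3230 + \left(7 - 1521 + 1911\right)\right) \left(293 + 708\right) = \left(-3230 + \left(7 - 1521 + 1911\right)\right) 1001 = \left(-3230 + 397\right) 1001 = \left(-2833\right) 1001 = -2835833$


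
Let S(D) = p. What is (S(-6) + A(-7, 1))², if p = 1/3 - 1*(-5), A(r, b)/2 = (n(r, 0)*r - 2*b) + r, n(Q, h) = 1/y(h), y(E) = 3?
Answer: 2704/9 ≈ 300.44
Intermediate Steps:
n(Q, h) = ⅓ (n(Q, h) = 1/3 = ⅓)
A(r, b) = -4*b + 8*r/3 (A(r, b) = 2*((r/3 - 2*b) + r) = 2*((-2*b + r/3) + r) = 2*(-2*b + 4*r/3) = -4*b + 8*r/3)
p = 16/3 (p = ⅓ + 5 = 16/3 ≈ 5.3333)
S(D) = 16/3
(S(-6) + A(-7, 1))² = (16/3 + (-4*1 + (8/3)*(-7)))² = (16/3 + (-4 - 56/3))² = (16/3 - 68/3)² = (-52/3)² = 2704/9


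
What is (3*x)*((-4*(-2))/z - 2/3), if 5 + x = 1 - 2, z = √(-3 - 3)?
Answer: 12 + 24*I*√6 ≈ 12.0 + 58.788*I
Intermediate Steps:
z = I*√6 (z = √(-6) = I*√6 ≈ 2.4495*I)
x = -6 (x = -5 + (1 - 2) = -5 - 1 = -6)
(3*x)*((-4*(-2))/z - 2/3) = (3*(-6))*((-4*(-2))/((I*√6)) - 2/3) = -18*(8*(-I*√6/6) - 2*⅓) = -18*(-4*I*√6/3 - ⅔) = -18*(-⅔ - 4*I*√6/3) = 12 + 24*I*√6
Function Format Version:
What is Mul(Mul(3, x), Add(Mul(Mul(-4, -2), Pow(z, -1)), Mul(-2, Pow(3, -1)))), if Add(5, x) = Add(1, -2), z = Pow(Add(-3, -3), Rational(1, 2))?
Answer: Add(12, Mul(24, I, Pow(6, Rational(1, 2)))) ≈ Add(12.000, Mul(58.788, I))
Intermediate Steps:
z = Mul(I, Pow(6, Rational(1, 2))) (z = Pow(-6, Rational(1, 2)) = Mul(I, Pow(6, Rational(1, 2))) ≈ Mul(2.4495, I))
x = -6 (x = Add(-5, Add(1, -2)) = Add(-5, -1) = -6)
Mul(Mul(3, x), Add(Mul(Mul(-4, -2), Pow(z, -1)), Mul(-2, Pow(3, -1)))) = Mul(Mul(3, -6), Add(Mul(Mul(-4, -2), Pow(Mul(I, Pow(6, Rational(1, 2))), -1)), Mul(-2, Pow(3, -1)))) = Mul(-18, Add(Mul(8, Mul(Rational(-1, 6), I, Pow(6, Rational(1, 2)))), Mul(-2, Rational(1, 3)))) = Mul(-18, Add(Mul(Rational(-4, 3), I, Pow(6, Rational(1, 2))), Rational(-2, 3))) = Mul(-18, Add(Rational(-2, 3), Mul(Rational(-4, 3), I, Pow(6, Rational(1, 2))))) = Add(12, Mul(24, I, Pow(6, Rational(1, 2))))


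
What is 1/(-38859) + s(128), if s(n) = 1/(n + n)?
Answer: 38603/9947904 ≈ 0.0038805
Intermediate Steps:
s(n) = 1/(2*n)
1/(-38859) + s(128) = 1/(-38859) + (½)/128 = -1/38859 + (½)*(1/128) = -1/38859 + 1/256 = 38603/9947904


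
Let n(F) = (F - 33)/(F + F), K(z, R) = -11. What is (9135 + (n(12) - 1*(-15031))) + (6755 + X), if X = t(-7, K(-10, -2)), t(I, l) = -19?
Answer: 247209/8 ≈ 30901.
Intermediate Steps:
n(F) = (-33 + F)/(2*F) (n(F) = (-33 + F)/((2*F)) = (-33 + F)*(1/(2*F)) = (-33 + F)/(2*F))
X = -19
(9135 + (n(12) - 1*(-15031))) + (6755 + X) = (9135 + ((½)*(-33 + 12)/12 - 1*(-15031))) + (6755 - 19) = (9135 + ((½)*(1/12)*(-21) + 15031)) + 6736 = (9135 + (-7/8 + 15031)) + 6736 = (9135 + 120241/8) + 6736 = 193321/8 + 6736 = 247209/8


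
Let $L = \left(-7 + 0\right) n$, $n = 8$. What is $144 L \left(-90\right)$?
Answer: $725760$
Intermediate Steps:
$L = -56$ ($L = \left(-7 + 0\right) 8 = \left(-7\right) 8 = -56$)
$144 L \left(-90\right) = 144 \left(-56\right) \left(-90\right) = \left(-8064\right) \left(-90\right) = 725760$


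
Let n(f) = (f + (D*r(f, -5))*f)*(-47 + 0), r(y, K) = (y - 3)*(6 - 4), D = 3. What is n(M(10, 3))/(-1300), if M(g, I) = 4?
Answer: 329/325 ≈ 1.0123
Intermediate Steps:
r(y, K) = -6 + 2*y (r(y, K) = (-3 + y)*2 = -6 + 2*y)
n(f) = -47*f - 47*f*(-18 + 6*f) (n(f) = (f + (3*(-6 + 2*f))*f)*(-47 + 0) = (f + (-18 + 6*f)*f)*(-47) = (f + f*(-18 + 6*f))*(-47) = -47*f - 47*f*(-18 + 6*f))
n(M(10, 3))/(-1300) = (47*4*(17 - 6*4))/(-1300) = (47*4*(17 - 24))*(-1/1300) = (47*4*(-7))*(-1/1300) = -1316*(-1/1300) = 329/325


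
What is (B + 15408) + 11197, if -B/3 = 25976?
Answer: -51323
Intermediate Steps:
B = -77928 (B = -3*25976 = -77928)
(B + 15408) + 11197 = (-77928 + 15408) + 11197 = -62520 + 11197 = -51323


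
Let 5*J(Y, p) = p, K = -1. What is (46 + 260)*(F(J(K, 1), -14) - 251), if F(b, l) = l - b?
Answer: -405756/5 ≈ -81151.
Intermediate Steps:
J(Y, p) = p/5
(46 + 260)*(F(J(K, 1), -14) - 251) = (46 + 260)*((-14 - 1/5) - 251) = 306*((-14 - 1*⅕) - 251) = 306*((-14 - ⅕) - 251) = 306*(-71/5 - 251) = 306*(-1326/5) = -405756/5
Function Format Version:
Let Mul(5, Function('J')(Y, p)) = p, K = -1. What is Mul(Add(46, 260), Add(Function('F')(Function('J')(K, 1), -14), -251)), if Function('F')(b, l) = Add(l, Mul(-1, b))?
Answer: Rational(-405756, 5) ≈ -81151.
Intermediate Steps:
Function('J')(Y, p) = Mul(Rational(1, 5), p)
Mul(Add(46, 260), Add(Function('F')(Function('J')(K, 1), -14), -251)) = Mul(Add(46, 260), Add(Add(-14, Mul(-1, Mul(Rational(1, 5), 1))), -251)) = Mul(306, Add(Add(-14, Mul(-1, Rational(1, 5))), -251)) = Mul(306, Add(Add(-14, Rational(-1, 5)), -251)) = Mul(306, Add(Rational(-71, 5), -251)) = Mul(306, Rational(-1326, 5)) = Rational(-405756, 5)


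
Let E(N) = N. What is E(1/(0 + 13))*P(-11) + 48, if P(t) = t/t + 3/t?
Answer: 6872/143 ≈ 48.056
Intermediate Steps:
P(t) = 1 + 3/t
E(1/(0 + 13))*P(-11) + 48 = ((3 - 11)/(-11))/(0 + 13) + 48 = (-1/11*(-8))/13 + 48 = (1/13)*(8/11) + 48 = 8/143 + 48 = 6872/143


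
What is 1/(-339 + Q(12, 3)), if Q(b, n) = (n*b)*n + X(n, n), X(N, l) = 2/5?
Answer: -5/1153 ≈ -0.0043365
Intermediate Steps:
X(N, l) = ⅖ (X(N, l) = 2*(⅕) = ⅖)
Q(b, n) = ⅖ + b*n² (Q(b, n) = (n*b)*n + ⅖ = (b*n)*n + ⅖ = b*n² + ⅖ = ⅖ + b*n²)
1/(-339 + Q(12, 3)) = 1/(-339 + (⅖ + 12*3²)) = 1/(-339 + (⅖ + 12*9)) = 1/(-339 + (⅖ + 108)) = 1/(-339 + 542/5) = 1/(-1153/5) = -5/1153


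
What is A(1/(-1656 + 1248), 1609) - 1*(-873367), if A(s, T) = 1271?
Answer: 874638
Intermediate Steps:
A(1/(-1656 + 1248), 1609) - 1*(-873367) = 1271 - 1*(-873367) = 1271 + 873367 = 874638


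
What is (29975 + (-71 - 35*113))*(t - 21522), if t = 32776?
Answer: 292030046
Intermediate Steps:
(29975 + (-71 - 35*113))*(t - 21522) = (29975 + (-71 - 35*113))*(32776 - 21522) = (29975 + (-71 - 3955))*11254 = (29975 - 4026)*11254 = 25949*11254 = 292030046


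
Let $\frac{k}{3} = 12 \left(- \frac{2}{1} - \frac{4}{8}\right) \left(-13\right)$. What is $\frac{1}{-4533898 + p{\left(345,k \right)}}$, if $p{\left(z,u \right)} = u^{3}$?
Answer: $\frac{1}{1597079102} \approx 6.2614 \cdot 10^{-10}$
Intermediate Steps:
$k = 1170$ ($k = 3 \cdot 12 \left(- \frac{2}{1} - \frac{4}{8}\right) \left(-13\right) = 3 \cdot 12 \left(\left(-2\right) 1 - \frac{1}{2}\right) \left(-13\right) = 3 \cdot 12 \left(-2 - \frac{1}{2}\right) \left(-13\right) = 3 \cdot 12 \left(- \frac{5}{2}\right) \left(-13\right) = 3 \left(\left(-30\right) \left(-13\right)\right) = 3 \cdot 390 = 1170$)
$\frac{1}{-4533898 + p{\left(345,k \right)}} = \frac{1}{-4533898 + 1170^{3}} = \frac{1}{-4533898 + 1601613000} = \frac{1}{1597079102}$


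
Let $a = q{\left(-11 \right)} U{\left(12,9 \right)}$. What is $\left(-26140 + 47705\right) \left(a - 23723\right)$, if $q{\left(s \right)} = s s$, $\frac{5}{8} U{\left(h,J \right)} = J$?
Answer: $-474011639$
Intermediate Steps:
$U{\left(h,J \right)} = \frac{8 J}{5}$
$q{\left(s \right)} = s^{2}$
$a = \frac{8712}{5}$ ($a = \left(-11\right)^{2} \cdot \frac{8}{5} \cdot 9 = 121 \cdot \frac{72}{5} = \frac{8712}{5} \approx 1742.4$)
$\left(-26140 + 47705\right) \left(a - 23723\right) = \left(-26140 + 47705\right) \left(\frac{8712}{5} - 23723\right) = 21565 \left(- \frac{109903}{5}\right) = -474011639$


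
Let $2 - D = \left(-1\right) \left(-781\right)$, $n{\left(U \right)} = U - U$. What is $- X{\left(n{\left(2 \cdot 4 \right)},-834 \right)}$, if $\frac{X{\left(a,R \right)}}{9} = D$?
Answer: $7011$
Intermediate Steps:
$n{\left(U \right)} = 0$
$D = -779$ ($D = 2 - \left(-1\right) \left(-781\right) = 2 - 781 = -779$)
$X{\left(a,R \right)} = -7011$ ($X{\left(a,R \right)} = 9 \left(-779\right) = -7011$)
$- X{\left(n{\left(2 \cdot 4 \right)},-834 \right)} = \left(-1\right) \left(-7011\right) = 7011$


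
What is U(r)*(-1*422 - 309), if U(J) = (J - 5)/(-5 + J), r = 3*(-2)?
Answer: -731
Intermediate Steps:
r = -6
U(J) = 1 (U(J) = (-5 + J)/(-5 + J) = 1)
U(r)*(-1*422 - 309) = 1*(-1*422 - 309) = 1*(-422 - 309) = 1*(-731) = -731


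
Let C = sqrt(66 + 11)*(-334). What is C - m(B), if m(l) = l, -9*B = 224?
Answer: 224/9 - 334*sqrt(77) ≈ -2905.9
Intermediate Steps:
B = -224/9 (B = -1/9*224 = -224/9 ≈ -24.889)
C = -334*sqrt(77) (C = sqrt(77)*(-334) = -334*sqrt(77) ≈ -2930.8)
C - m(B) = -334*sqrt(77) - 1*(-224/9) = -334*sqrt(77) + 224/9 = 224/9 - 334*sqrt(77)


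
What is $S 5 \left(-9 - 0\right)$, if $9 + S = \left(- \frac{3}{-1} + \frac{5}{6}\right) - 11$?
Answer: $\frac{1455}{2} \approx 727.5$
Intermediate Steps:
$S = - \frac{97}{6}$ ($S = -9 + \left(\left(- \frac{3}{-1} + \frac{5}{6}\right) - 11\right) = -9 + \left(\left(\left(-3\right) \left(-1\right) + 5 \cdot \frac{1}{6}\right) - 11\right) = -9 + \left(\left(3 + \frac{5}{6}\right) - 11\right) = -9 + \left(\frac{23}{6} - 11\right) = -9 - \frac{43}{6} = - \frac{97}{6} \approx -16.167$)
$S 5 \left(-9 - 0\right) = \left(- \frac{97}{6}\right) 5 \left(-9 - 0\right) = - \frac{485 \left(-9 + 0\right)}{6} = \left(- \frac{485}{6}\right) \left(-9\right) = \frac{1455}{2}$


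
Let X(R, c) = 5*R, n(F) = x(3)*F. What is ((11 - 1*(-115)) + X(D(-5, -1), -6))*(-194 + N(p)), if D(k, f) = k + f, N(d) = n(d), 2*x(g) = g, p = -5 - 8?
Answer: -20496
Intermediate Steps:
p = -13
x(g) = g/2
n(F) = 3*F/2 (n(F) = ((½)*3)*F = 3*F/2)
N(d) = 3*d/2
D(k, f) = f + k
((11 - 1*(-115)) + X(D(-5, -1), -6))*(-194 + N(p)) = ((11 - 1*(-115)) + 5*(-1 - 5))*(-194 + (3/2)*(-13)) = ((11 + 115) + 5*(-6))*(-194 - 39/2) = (126 - 30)*(-427/2) = 96*(-427/2) = -20496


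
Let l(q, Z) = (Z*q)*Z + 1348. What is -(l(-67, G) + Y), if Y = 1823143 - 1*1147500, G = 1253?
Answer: 104513612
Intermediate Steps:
l(q, Z) = 1348 + q*Z² (l(q, Z) = q*Z² + 1348 = 1348 + q*Z²)
Y = 675643 (Y = 1823143 - 1147500 = 675643)
-(l(-67, G) + Y) = -((1348 - 67*1253²) + 675643) = -((1348 - 67*1570009) + 675643) = -((1348 - 105190603) + 675643) = -(-105189255 + 675643) = -1*(-104513612) = 104513612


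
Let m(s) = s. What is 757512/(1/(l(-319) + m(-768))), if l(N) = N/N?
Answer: -581011704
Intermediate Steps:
l(N) = 1
757512/(1/(l(-319) + m(-768))) = 757512/(1/(1 - 768)) = 757512/(1/(-767)) = 757512/(-1/767) = 757512*(-767) = -581011704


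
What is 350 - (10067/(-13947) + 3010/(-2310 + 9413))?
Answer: 34702464781/99065541 ≈ 350.30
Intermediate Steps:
350 - (10067/(-13947) + 3010/(-2310 + 9413)) = 350 - (10067*(-1/13947) + 3010/7103) = 350 - (-10067/13947 + 3010*(1/7103)) = 350 - (-10067/13947 + 3010/7103) = 350 - 1*(-29525431/99065541) = 350 + 29525431/99065541 = 34702464781/99065541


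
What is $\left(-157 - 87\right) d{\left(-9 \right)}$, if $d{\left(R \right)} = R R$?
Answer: $-19764$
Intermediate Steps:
$d{\left(R \right)} = R^{2}$
$\left(-157 - 87\right) d{\left(-9 \right)} = \left(-157 - 87\right) \left(-9\right)^{2} = \left(-244\right) 81 = -19764$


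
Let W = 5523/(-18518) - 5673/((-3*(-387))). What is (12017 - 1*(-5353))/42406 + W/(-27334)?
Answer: 1702076653749757/4153417115397732 ≈ 0.40980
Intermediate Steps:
W = -37154939/7166466 (W = 5523*(-1/18518) - 5673/1161 = -5523/18518 - 5673*1/1161 = -5523/18518 - 1891/387 = -37154939/7166466 ≈ -5.1846)
(12017 - 1*(-5353))/42406 + W/(-27334) = (12017 - 1*(-5353))/42406 - 37154939/7166466/(-27334) = (12017 + 5353)*(1/42406) - 37154939/7166466*(-1/27334) = 17370*(1/42406) + 37154939/195888181644 = 8685/21203 + 37154939/195888181644 = 1702076653749757/4153417115397732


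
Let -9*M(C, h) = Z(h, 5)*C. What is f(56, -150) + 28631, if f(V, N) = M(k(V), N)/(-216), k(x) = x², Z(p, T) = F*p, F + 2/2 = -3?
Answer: 2397511/81 ≈ 29599.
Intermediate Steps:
F = -4 (F = -1 - 3 = -4)
Z(p, T) = -4*p
M(C, h) = 4*C*h/9 (M(C, h) = -(-4*h)*C/9 = -(-4)*C*h/9 = 4*C*h/9)
f(V, N) = -N*V²/486 (f(V, N) = (4*V²*N/9)/(-216) = (4*N*V²/9)*(-1/216) = -N*V²/486)
f(56, -150) + 28631 = -1/486*(-150)*56² + 28631 = -1/486*(-150)*3136 + 28631 = 78400/81 + 28631 = 2397511/81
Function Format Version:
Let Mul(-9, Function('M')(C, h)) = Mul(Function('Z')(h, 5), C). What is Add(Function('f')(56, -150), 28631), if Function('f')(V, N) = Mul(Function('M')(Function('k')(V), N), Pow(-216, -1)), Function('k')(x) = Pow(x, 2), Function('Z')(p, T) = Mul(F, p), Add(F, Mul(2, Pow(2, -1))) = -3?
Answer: Rational(2397511, 81) ≈ 29599.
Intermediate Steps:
F = -4 (F = Add(-1, -3) = -4)
Function('Z')(p, T) = Mul(-4, p)
Function('M')(C, h) = Mul(Rational(4, 9), C, h) (Function('M')(C, h) = Mul(Rational(-1, 9), Mul(Mul(-4, h), C)) = Mul(Rational(-1, 9), Mul(-4, C, h)) = Mul(Rational(4, 9), C, h))
Function('f')(V, N) = Mul(Rational(-1, 486), N, Pow(V, 2)) (Function('f')(V, N) = Mul(Mul(Rational(4, 9), Pow(V, 2), N), Pow(-216, -1)) = Mul(Mul(Rational(4, 9), N, Pow(V, 2)), Rational(-1, 216)) = Mul(Rational(-1, 486), N, Pow(V, 2)))
Add(Function('f')(56, -150), 28631) = Add(Mul(Rational(-1, 486), -150, Pow(56, 2)), 28631) = Add(Mul(Rational(-1, 486), -150, 3136), 28631) = Add(Rational(78400, 81), 28631) = Rational(2397511, 81)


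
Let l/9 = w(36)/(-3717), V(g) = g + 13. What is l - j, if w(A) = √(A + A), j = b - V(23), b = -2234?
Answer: 2270 - 6*√2/413 ≈ 2270.0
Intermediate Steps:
V(g) = 13 + g
j = -2270 (j = -2234 - (13 + 23) = -2234 - 1*36 = -2234 - 36 = -2270)
w(A) = √2*√A (w(A) = √(2*A) = √2*√A)
l = -6*√2/413 (l = 9*((√2*√36)/(-3717)) = 9*((√2*6)*(-1/3717)) = 9*((6*√2)*(-1/3717)) = 9*(-2*√2/1239) = -6*√2/413 ≈ -0.020545)
l - j = -6*√2/413 - 1*(-2270) = -6*√2/413 + 2270 = 2270 - 6*√2/413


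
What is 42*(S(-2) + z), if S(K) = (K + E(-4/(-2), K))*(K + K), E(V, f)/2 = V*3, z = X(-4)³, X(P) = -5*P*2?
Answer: 2686320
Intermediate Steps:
X(P) = -10*P
z = 64000 (z = (-10*(-4))³ = 40³ = 64000)
E(V, f) = 6*V (E(V, f) = 2*(V*3) = 2*(3*V) = 6*V)
S(K) = 2*K*(12 + K) (S(K) = (K + 6*(-4/(-2)))*(K + K) = (K + 6*(-4*(-½)))*(2*K) = (K + 6*2)*(2*K) = (K + 12)*(2*K) = (12 + K)*(2*K) = 2*K*(12 + K))
42*(S(-2) + z) = 42*(2*(-2)*(12 - 2) + 64000) = 42*(2*(-2)*10 + 64000) = 42*(-40 + 64000) = 42*63960 = 2686320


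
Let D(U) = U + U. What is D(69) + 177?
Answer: 315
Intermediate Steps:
D(U) = 2*U
D(69) + 177 = 2*69 + 177 = 138 + 177 = 315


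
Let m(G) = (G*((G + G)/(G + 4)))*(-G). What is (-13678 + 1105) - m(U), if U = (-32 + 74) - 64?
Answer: -102509/9 ≈ -11390.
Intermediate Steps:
U = -22 (U = 42 - 64 = -22)
m(G) = -2*G**3/(4 + G) (m(G) = (G*((2*G)/(4 + G)))*(-G) = (G*(2*G/(4 + G)))*(-G) = (2*G**2/(4 + G))*(-G) = -2*G**3/(4 + G))
(-13678 + 1105) - m(U) = (-13678 + 1105) - (-2)*(-22)**3/(4 - 22) = -12573 - (-2)*(-10648)/(-18) = -12573 - (-2)*(-10648)*(-1)/18 = -12573 - 1*(-10648/9) = -12573 + 10648/9 = -102509/9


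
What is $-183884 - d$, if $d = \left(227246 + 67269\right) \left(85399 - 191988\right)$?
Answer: $31391875451$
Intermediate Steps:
$d = -31392059335$ ($d = 294515 \left(-106589\right) = -31392059335$)
$-183884 - d = -183884 - -31392059335 = -183884 + 31392059335 = 31391875451$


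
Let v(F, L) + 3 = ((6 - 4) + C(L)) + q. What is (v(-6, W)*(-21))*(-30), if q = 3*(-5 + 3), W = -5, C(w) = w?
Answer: -7560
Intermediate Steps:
q = -6 (q = 3*(-2) = -6)
v(F, L) = -7 + L (v(F, L) = -3 + (((6 - 4) + L) - 6) = -3 + ((2 + L) - 6) = -3 + (-4 + L) = -7 + L)
(v(-6, W)*(-21))*(-30) = ((-7 - 5)*(-21))*(-30) = -12*(-21)*(-30) = 252*(-30) = -7560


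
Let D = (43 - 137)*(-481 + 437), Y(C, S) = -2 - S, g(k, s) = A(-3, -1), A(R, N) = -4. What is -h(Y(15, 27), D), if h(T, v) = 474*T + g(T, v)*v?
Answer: 30290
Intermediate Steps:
g(k, s) = -4
D = 4136 (D = -94*(-44) = 4136)
h(T, v) = -4*v + 474*T (h(T, v) = 474*T - 4*v = -4*v + 474*T)
-h(Y(15, 27), D) = -(-4*4136 + 474*(-2 - 1*27)) = -(-16544 + 474*(-2 - 27)) = -(-16544 + 474*(-29)) = -(-16544 - 13746) = -1*(-30290) = 30290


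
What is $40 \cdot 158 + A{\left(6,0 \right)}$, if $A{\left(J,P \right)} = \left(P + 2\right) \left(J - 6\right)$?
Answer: $6320$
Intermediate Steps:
$A{\left(J,P \right)} = \left(-6 + J\right) \left(2 + P\right)$ ($A{\left(J,P \right)} = \left(2 + P\right) \left(-6 + J\right) = \left(-6 + J\right) \left(2 + P\right)$)
$40 \cdot 158 + A{\left(6,0 \right)} = 40 \cdot 158 + \left(-12 - 0 + 2 \cdot 6 + 6 \cdot 0\right) = 6320 + \left(-12 + 0 + 12 + 0\right) = 6320 + 0 = 6320$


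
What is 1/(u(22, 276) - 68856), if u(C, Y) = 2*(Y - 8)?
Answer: -1/68320 ≈ -1.4637e-5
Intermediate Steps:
u(C, Y) = -16 + 2*Y (u(C, Y) = 2*(-8 + Y) = -16 + 2*Y)
1/(u(22, 276) - 68856) = 1/((-16 + 2*276) - 68856) = 1/((-16 + 552) - 68856) = 1/(536 - 68856) = 1/(-68320) = -1/68320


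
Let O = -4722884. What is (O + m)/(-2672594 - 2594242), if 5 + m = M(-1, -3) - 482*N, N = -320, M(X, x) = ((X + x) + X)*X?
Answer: 1142161/1316709 ≈ 0.86744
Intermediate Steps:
M(X, x) = X*(x + 2*X) (M(X, x) = (x + 2*X)*X = X*(x + 2*X))
m = 154240 (m = -5 + (-(-3 + 2*(-1)) - 482*(-320)) = -5 + (-(-3 - 2) + 154240) = -5 + (-1*(-5) + 154240) = -5 + (5 + 154240) = -5 + 154245 = 154240)
(O + m)/(-2672594 - 2594242) = (-4722884 + 154240)/(-2672594 - 2594242) = -4568644/(-5266836) = -4568644*(-1/5266836) = 1142161/1316709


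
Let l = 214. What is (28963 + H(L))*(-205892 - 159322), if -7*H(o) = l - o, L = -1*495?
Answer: -73784914848/7 ≈ -1.0541e+10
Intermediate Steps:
L = -495
H(o) = -214/7 + o/7 (H(o) = -(214 - o)/7 = -214/7 + o/7)
(28963 + H(L))*(-205892 - 159322) = (28963 + (-214/7 + (1/7)*(-495)))*(-205892 - 159322) = (28963 + (-214/7 - 495/7))*(-365214) = (28963 - 709/7)*(-365214) = (202032/7)*(-365214) = -73784914848/7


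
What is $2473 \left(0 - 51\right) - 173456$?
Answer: $-299579$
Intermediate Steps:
$2473 \left(0 - 51\right) - 173456 = 2473 \left(-51\right) - 173456 = -126123 - 173456 = -299579$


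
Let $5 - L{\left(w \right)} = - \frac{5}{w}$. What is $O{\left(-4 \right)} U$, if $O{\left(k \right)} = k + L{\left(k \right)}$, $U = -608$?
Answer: $152$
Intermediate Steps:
$L{\left(w \right)} = 5 + \frac{5}{w}$ ($L{\left(w \right)} = 5 - - \frac{5}{w} = 5 + \frac{5}{w}$)
$O{\left(k \right)} = 5 + k + \frac{5}{k}$ ($O{\left(k \right)} = k + \left(5 + \frac{5}{k}\right) = 5 + k + \frac{5}{k}$)
$O{\left(-4 \right)} U = \left(5 - 4 + \frac{5}{-4}\right) \left(-608\right) = \left(5 - 4 + 5 \left(- \frac{1}{4}\right)\right) \left(-608\right) = \left(5 - 4 - \frac{5}{4}\right) \left(-608\right) = \left(- \frac{1}{4}\right) \left(-608\right) = 152$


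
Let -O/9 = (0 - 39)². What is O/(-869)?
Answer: 13689/869 ≈ 15.753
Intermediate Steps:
O = -13689 (O = -9*(0 - 39)² = -9*(-39)² = -9*1521 = -13689)
O/(-869) = -13689/(-869) = -13689*(-1/869) = 13689/869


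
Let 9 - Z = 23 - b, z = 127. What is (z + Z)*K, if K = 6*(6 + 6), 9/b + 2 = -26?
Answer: 56790/7 ≈ 8112.9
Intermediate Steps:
b = -9/28 (b = 9/(-2 - 26) = 9/(-28) = 9*(-1/28) = -9/28 ≈ -0.32143)
K = 72 (K = 6*12 = 72)
Z = -401/28 (Z = 9 - (23 - 1*(-9/28)) = 9 - (23 + 9/28) = 9 - 1*653/28 = 9 - 653/28 = -401/28 ≈ -14.321)
(z + Z)*K = (127 - 401/28)*72 = (3155/28)*72 = 56790/7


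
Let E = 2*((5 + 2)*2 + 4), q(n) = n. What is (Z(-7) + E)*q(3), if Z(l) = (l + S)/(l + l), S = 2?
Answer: 1527/14 ≈ 109.07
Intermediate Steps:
E = 36 (E = 2*(7*2 + 4) = 2*(14 + 4) = 2*18 = 36)
Z(l) = (2 + l)/(2*l) (Z(l) = (l + 2)/(l + l) = (2 + l)/((2*l)) = (2 + l)*(1/(2*l)) = (2 + l)/(2*l))
(Z(-7) + E)*q(3) = ((½)*(2 - 7)/(-7) + 36)*3 = ((½)*(-⅐)*(-5) + 36)*3 = (5/14 + 36)*3 = (509/14)*3 = 1527/14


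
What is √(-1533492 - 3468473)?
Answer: I*√5001965 ≈ 2236.5*I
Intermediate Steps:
√(-1533492 - 3468473) = √(-5001965) = I*√5001965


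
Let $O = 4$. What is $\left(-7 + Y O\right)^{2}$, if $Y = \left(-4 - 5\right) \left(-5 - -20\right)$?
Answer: $299209$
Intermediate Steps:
$Y = -135$ ($Y = - 9 \left(-5 + 20\right) = \left(-9\right) 15 = -135$)
$\left(-7 + Y O\right)^{2} = \left(-7 - 540\right)^{2} = \left(-547\right)^{2} = 299209$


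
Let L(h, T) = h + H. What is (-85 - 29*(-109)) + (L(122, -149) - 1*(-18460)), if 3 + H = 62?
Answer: 21717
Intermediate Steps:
H = 59 (H = -3 + 62 = 59)
L(h, T) = 59 + h (L(h, T) = h + 59 = 59 + h)
(-85 - 29*(-109)) + (L(122, -149) - 1*(-18460)) = (-85 - 29*(-109)) + ((59 + 122) - 1*(-18460)) = (-85 + 3161) + (181 + 18460) = 3076 + 18641 = 21717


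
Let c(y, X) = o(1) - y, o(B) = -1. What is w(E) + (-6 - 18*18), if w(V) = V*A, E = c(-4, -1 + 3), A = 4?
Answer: -318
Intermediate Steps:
c(y, X) = -1 - y
E = 3 (E = -1 - 1*(-4) = -1 + 4 = 3)
w(V) = 4*V (w(V) = V*4 = 4*V)
w(E) + (-6 - 18*18) = 4*3 + (-6 - 18*18) = 12 + (-6 - 324) = 12 - 330 = -318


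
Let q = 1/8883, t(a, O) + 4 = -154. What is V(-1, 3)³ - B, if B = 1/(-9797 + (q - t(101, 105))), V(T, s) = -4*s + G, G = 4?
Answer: -43839087949/85623236 ≈ -512.00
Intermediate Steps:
t(a, O) = -158 (t(a, O) = -4 - 154 = -158)
q = 1/8883 ≈ 0.00011257
V(T, s) = 4 - 4*s (V(T, s) = -4*s + 4 = 4 - 4*s)
B = -8883/85623236 (B = 1/(-9797 + (1/8883 - 1*(-158))) = 1/(-9797 + (1/8883 + 158)) = 1/(-9797 + 1403515/8883) = 1/(-85623236/8883) = -8883/85623236 ≈ -0.00010375)
V(-1, 3)³ - B = (4 - 4*3)³ - 1*(-8883/85623236) = (4 - 12)³ + 8883/85623236 = (-8)³ + 8883/85623236 = -512 + 8883/85623236 = -43839087949/85623236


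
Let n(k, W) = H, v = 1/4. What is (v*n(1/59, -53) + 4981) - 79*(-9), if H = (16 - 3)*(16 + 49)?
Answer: 23613/4 ≈ 5903.3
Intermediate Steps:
v = ¼ ≈ 0.25000
H = 845 (H = 13*65 = 845)
n(k, W) = 845
(v*n(1/59, -53) + 4981) - 79*(-9) = ((¼)*845 + 4981) - 79*(-9) = (845/4 + 4981) + 711 = 20769/4 + 711 = 23613/4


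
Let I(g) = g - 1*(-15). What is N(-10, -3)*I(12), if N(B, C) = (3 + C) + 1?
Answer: 27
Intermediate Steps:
I(g) = 15 + g (I(g) = g + 15 = 15 + g)
N(B, C) = 4 + C
N(-10, -3)*I(12) = (4 - 3)*(15 + 12) = 1*27 = 27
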